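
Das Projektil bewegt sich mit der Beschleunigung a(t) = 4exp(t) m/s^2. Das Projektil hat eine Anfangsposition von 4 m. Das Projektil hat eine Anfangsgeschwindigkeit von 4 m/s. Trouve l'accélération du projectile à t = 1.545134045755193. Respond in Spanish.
De la ecuación de la aceleración a(t) = 4·exp(t), sustituimos t = 1.545134045755193 para obtener a = 18.7544002873533.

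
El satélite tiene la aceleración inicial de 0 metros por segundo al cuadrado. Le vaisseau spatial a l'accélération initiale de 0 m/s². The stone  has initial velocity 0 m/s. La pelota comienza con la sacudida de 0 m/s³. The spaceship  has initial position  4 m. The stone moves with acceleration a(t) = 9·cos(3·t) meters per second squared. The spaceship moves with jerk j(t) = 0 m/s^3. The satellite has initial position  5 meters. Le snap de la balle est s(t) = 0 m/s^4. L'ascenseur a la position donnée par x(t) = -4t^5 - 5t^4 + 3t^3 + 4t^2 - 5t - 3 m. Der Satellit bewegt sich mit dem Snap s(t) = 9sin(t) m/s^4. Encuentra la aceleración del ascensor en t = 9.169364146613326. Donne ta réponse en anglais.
To solve this, we need to take 2 derivatives of our position equation x(t) = -4·t^5 - 5·t^4 + 3·t^3 + 4·t^2 - 5·t - 3. Taking d/dt of x(t), we find v(t) = -20·t^4 - 20·t^3 + 9·t^2 + 8·t - 5. Taking d/dt of v(t), we find a(t) = -80·t^3 - 60·t^2 + 18·t + 8. We have acceleration a(t) = -80·t^3 - 60·t^2 + 18·t + 8. Substituting t = 9.169364146613326: a(9.169364146613326) = -66546.3713354935.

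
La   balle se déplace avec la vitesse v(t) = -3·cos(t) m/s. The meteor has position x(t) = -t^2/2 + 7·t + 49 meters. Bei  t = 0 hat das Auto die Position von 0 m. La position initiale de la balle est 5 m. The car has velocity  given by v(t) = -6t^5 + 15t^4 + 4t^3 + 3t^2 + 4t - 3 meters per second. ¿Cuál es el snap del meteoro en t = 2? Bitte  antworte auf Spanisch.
Partiendo de la posición x(t) = -t^2/2 + 7·t + 49, tomamos 4 derivadas. La derivada de la posición da la velocidad: v(t) = 7 - t. Derivando la velocidad, obtenemos la aceleración: a(t) = -1. La derivada de la aceleración da la sacudida: j(t) = 0. La derivada de la sacudida da el snap: s(t) = 0. De la ecuación del snap s(t) = 0, sustituimos t = 2 para obtener s = 0.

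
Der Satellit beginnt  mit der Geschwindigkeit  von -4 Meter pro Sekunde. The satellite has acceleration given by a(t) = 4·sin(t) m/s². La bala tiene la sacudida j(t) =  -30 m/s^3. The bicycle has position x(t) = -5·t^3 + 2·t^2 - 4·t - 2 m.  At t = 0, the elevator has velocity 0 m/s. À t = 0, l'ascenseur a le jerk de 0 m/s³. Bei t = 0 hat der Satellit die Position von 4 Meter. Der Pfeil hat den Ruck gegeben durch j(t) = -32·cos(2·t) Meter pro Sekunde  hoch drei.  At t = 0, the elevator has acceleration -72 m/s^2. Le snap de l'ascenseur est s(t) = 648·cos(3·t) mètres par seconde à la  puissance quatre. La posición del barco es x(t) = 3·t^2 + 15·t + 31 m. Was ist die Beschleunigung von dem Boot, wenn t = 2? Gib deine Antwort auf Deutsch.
Wir müssen unsere Gleichung für die Position x(t) = 3·t^2 + 15·t + 31 2-mal ableiten. Die Ableitung von der Position ergibt die Geschwindigkeit: v(t) = 6·t + 15. Die Ableitung von der Geschwindigkeit ergibt die Beschleunigung: a(t) = 6. Aus der Gleichung für die Beschleunigung a(t) = 6, setzen wir t = 2 ein und erhalten a = 6.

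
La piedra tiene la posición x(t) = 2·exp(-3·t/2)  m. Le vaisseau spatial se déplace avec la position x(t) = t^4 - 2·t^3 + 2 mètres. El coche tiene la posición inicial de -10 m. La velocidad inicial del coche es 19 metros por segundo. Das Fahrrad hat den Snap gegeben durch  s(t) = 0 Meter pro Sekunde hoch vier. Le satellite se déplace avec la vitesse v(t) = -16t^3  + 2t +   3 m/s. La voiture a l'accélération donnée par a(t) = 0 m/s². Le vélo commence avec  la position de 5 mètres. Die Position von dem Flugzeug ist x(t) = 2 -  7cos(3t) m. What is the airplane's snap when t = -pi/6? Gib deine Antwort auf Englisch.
Starting from position x(t) = 2 - 7·cos(3·t), we take 4 derivatives. The derivative of position gives velocity: v(t) = 21·sin(3·t). The derivative of velocity gives acceleration: a(t) = 63·cos(3·t). Differentiating acceleration, we get jerk: j(t) = -189·sin(3·t). The derivative of jerk gives snap: s(t) = -567·cos(3·t). Using s(t) = -567·cos(3·t) and substituting t = -pi/6, we find s = 0.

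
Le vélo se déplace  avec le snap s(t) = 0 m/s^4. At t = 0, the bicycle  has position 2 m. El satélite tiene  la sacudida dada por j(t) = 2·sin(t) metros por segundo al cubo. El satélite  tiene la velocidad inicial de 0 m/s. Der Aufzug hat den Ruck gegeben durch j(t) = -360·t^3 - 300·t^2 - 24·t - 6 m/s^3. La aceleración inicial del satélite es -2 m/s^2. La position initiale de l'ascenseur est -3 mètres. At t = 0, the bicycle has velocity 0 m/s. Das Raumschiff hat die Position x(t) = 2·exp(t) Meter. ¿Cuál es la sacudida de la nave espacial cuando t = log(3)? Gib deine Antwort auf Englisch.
We must differentiate our position equation x(t) = 2·exp(t) 3 times. Taking d/dt of x(t), we find v(t) = 2·exp(t). Taking d/dt of v(t), we find a(t) = 2·exp(t). Taking d/dt of a(t), we find j(t) = 2·exp(t). We have jerk j(t) = 2·exp(t). Substituting t = log(3): j(log(3)) = 6.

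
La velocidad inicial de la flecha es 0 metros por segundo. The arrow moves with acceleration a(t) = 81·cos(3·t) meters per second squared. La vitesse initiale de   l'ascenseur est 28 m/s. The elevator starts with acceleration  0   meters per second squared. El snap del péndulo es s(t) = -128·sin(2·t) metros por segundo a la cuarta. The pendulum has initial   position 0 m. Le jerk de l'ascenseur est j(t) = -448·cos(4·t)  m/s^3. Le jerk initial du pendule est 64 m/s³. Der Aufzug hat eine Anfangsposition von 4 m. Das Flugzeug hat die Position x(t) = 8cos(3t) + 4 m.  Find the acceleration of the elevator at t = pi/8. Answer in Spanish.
Necesitamos integrar nuestra ecuación de la sacudida j(t) = -448·cos(4·t) 1 vez. La antiderivada de la sacudida, con a(0) = 0, da la aceleración: a(t) = -112·sin(4·t). Usando a(t) = -112·sin(4·t) y sustituyendo t = pi/8, encontramos a = -112.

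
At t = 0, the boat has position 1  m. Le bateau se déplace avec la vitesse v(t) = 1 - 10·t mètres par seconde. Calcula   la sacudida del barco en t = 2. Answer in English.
Starting from velocity v(t) = 1 - 10·t, we take 2 derivatives. Differentiating velocity, we get acceleration: a(t) = -10. Differentiating acceleration, we get jerk: j(t) = 0. We have jerk j(t) = 0. Substituting t = 2: j(2) = 0.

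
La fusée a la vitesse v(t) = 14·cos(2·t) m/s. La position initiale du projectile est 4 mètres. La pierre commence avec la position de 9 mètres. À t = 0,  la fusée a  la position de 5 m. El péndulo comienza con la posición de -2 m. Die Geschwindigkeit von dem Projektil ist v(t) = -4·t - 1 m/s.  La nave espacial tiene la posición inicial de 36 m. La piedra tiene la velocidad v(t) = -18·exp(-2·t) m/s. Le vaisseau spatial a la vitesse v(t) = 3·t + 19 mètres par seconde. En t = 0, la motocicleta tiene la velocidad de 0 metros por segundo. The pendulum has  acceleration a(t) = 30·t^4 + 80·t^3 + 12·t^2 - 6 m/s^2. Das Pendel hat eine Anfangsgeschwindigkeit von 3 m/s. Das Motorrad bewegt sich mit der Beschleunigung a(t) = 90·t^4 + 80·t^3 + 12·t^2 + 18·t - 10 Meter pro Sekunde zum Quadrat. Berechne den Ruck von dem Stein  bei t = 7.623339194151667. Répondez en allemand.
Ausgehend von der Geschwindigkeit v(t) = -18·exp(-2·t), nehmen wir 2 Ableitungen. Die Ableitung von der Geschwindigkeit ergibt die Beschleunigung: a(t) = 36·exp(-2·t). Die Ableitung von der Beschleunigung ergibt den Ruck: j(t) = -72·exp(-2·t). Aus der Gleichung für den Ruck j(t) = -72·exp(-2·t), setzen wir t = 7.623339194151667 ein und erhalten j = -0.0000172101321466929.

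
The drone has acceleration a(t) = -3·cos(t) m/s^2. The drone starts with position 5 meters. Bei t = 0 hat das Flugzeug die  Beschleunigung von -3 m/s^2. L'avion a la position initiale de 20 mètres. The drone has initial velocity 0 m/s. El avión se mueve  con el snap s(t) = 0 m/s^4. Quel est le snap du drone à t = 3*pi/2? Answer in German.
Wir müssen unsere Gleichung für die Beschleunigung a(t) = -3·cos(t) 2-mal ableiten. Durch Ableiten von der Beschleunigung erhalten wir den Ruck: j(t) = 3·sin(t). Durch Ableiten von dem Ruck erhalten wir den Snap: s(t) = 3·cos(t). Wir haben den Snap s(t) = 3·cos(t). Durch Einsetzen von t = 3*pi/2: s(3*pi/2) = 0.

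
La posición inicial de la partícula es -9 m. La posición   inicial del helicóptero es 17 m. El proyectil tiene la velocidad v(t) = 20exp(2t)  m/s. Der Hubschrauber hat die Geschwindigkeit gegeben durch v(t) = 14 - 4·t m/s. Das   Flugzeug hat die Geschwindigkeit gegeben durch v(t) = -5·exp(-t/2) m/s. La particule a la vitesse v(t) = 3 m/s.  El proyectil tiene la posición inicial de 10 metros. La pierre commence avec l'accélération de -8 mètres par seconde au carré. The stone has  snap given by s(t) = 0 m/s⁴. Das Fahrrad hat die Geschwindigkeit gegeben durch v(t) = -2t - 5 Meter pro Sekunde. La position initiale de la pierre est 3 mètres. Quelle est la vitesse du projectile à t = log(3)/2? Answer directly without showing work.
La vitesse à t = log(3)/2 est v = 60.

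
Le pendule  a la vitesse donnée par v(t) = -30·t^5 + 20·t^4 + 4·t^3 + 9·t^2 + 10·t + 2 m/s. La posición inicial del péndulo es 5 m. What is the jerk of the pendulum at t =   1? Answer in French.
Pour résoudre ceci, nous devons prendre 2 dérivées de notre équation de la vitesse v(t) = -30·t^5 + 20·t^4 + 4·t^3 + 9·t^2 + 10·t + 2. En dérivant la vitesse, nous obtenons l'accélération: a(t) = -150·t^4 + 80·t^3 + 12·t^2 + 18·t + 10. En dérivant l'accélération, nous obtenons le jerk: j(t) = -600·t^3 + 240·t^2 + 24·t + 18. Nous avons le jerk j(t) = -600·t^3 + 240·t^2 + 24·t + 18. En substituant t = 1: j(1) = -318.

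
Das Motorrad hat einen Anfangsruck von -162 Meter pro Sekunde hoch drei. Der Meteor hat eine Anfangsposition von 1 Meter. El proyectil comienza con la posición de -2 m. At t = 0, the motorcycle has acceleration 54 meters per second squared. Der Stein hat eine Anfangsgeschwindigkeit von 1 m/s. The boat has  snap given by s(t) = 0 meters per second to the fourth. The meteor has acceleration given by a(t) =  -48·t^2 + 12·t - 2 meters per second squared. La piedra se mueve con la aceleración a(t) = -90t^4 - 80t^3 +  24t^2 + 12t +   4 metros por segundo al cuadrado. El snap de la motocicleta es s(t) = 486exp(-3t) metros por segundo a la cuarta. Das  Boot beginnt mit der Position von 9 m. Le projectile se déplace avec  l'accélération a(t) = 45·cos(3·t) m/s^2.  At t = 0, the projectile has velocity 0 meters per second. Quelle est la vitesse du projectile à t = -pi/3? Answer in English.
We must find the integral of our acceleration equation a(t) = 45·cos(3·t) 1 time. The integral of acceleration is velocity. Using v(0) = 0, we get v(t) = 15·sin(3·t). From the given velocity equation v(t) = 15·sin(3·t), we substitute t = -pi/3 to get v = 0.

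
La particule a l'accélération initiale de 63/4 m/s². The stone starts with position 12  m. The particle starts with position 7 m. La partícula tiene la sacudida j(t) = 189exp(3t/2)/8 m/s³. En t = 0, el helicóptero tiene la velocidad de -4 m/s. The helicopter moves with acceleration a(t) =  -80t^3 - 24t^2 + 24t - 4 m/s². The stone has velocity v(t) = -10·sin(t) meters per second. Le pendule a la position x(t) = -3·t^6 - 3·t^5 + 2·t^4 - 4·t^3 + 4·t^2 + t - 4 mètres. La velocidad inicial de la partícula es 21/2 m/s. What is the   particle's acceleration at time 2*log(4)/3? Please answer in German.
Ausgehend von dem Ruck j(t) = 189·exp(3·t/2)/8, nehmen wir 1 Integral. Das Integral von dem Ruck ist die Beschleunigung. Mit a(0) = 63/4 erhalten wir a(t) = 63·exp(3·t/2)/4. Mit a(t) = 63·exp(3·t/2)/4 und Einsetzen von t = 2*log(4)/3, finden wir a = 63.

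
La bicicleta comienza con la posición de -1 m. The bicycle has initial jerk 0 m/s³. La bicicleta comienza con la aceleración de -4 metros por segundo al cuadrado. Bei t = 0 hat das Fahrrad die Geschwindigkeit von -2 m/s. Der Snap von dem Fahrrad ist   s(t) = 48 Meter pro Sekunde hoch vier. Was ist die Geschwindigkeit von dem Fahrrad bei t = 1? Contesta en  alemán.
Um dies zu lösen, müssen wir 3 Integrale unserer Gleichung für den Snap s(t) = 48 finden. Das Integral von dem Snap ist der Ruck. Mit j(0) = 0 erhalten wir j(t) = 48·t. Das Integral von dem Ruck, mit a(0) = -4, ergibt die Beschleunigung: a(t) = 24·t^2 - 4. Durch Integration von der Beschleunigung und Verwendung der Anfangsbedingung v(0) = -2, erhalten wir v(t) = 8·t^3 - 4·t - 2. Aus der Gleichung für die Geschwindigkeit v(t) = 8·t^3 - 4·t - 2, setzen wir t = 1 ein und erhalten v = 2.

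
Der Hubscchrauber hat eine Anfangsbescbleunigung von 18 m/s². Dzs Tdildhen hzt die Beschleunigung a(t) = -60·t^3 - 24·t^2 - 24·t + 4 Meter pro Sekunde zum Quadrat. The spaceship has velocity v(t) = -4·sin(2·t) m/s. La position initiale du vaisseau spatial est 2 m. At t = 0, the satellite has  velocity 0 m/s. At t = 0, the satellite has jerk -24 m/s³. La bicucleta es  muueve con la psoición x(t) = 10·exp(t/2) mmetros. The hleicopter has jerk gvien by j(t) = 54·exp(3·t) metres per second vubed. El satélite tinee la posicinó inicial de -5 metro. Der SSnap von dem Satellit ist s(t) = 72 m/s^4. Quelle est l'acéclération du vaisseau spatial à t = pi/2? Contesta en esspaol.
Debemos derivar nuestra ecuación de la velocidad v(t) = -4·sin(2·t) 1 vez. Derivando la velocidad, obtenemos la aceleración: a(t) = -8·cos(2·t). Usando a(t) = -8·cos(2·t) y sustituyendo t = pi/2, encontramos a = 8.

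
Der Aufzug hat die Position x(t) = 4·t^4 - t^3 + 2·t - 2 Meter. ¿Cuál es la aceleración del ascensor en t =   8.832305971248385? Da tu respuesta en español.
Partiendo de la posición x(t) = 4·t^4 - t^3 + 2·t - 2, tomamos 2 derivadas. La derivada de la posición da la velocidad: v(t) = 16·t^3 - 3·t^2 + 2. Tomando d/dt de v(t), encontramos a(t) = 48·t^2 - 6·t. De la ecuación de la aceleración a(t) = 48·t^2 - 6·t, sustituimos t = 8.832305971248385 para obtener a = 3691.46834512050.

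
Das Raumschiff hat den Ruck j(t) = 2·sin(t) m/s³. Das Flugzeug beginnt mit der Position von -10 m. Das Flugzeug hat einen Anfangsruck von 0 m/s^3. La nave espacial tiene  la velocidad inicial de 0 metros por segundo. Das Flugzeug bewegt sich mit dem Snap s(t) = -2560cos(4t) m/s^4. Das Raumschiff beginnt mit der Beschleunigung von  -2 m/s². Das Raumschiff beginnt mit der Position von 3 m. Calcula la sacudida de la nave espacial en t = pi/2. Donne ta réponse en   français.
Nous avons le jerk j(t) = 2·sin(t). En substituant t = pi/2: j(pi/2) = 2.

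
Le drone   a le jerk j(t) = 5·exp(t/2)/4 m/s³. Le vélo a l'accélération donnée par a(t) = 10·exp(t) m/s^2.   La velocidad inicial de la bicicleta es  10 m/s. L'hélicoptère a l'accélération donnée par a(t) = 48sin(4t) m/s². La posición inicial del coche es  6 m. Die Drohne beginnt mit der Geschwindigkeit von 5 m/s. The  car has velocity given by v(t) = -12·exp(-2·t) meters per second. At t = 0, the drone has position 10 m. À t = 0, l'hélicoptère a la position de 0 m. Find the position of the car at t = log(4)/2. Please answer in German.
Wir müssen das Integral unserer Gleichung für die Geschwindigkeit v(t) = -12·exp(-2·t) 1-mal finden. Die Stammfunktion von der Geschwindigkeit, mit x(0) = 6, ergibt die Position: x(t) = 6·exp(-2·t). Wir haben die Position x(t) = 6·exp(-2·t). Durch Einsetzen von t = log(4)/2: x(log(4)/2) = 3/2.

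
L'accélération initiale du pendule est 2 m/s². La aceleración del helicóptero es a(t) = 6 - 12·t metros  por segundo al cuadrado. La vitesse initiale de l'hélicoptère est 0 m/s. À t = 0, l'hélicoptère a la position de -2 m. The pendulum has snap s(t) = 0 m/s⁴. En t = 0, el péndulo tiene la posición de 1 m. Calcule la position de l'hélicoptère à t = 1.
En partant de l'accélération a(t) = 6 - 12·t, nous prenons 2 intégrales. En prenant ∫a(t)dt et en appliquant v(0) = 0, nous trouvons v(t) = 6·t·(1 - t). La primitive de la vitesse, avec x(0) = -2, donne la position: x(t) = -2·t^3 + 3·t^2 - 2. Nous avons la position x(t) = -2·t^3 + 3·t^2 - 2. En substituant t = 1: x(1) = -1.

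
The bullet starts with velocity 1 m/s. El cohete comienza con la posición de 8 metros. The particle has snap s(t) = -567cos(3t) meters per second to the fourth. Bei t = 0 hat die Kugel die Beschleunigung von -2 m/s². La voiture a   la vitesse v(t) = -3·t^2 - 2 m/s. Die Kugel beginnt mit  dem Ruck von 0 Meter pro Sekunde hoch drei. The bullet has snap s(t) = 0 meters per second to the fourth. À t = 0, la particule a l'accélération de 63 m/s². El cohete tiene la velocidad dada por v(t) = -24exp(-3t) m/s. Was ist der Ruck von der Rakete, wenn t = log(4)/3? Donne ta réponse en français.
En partant de la vitesse v(t) = -24·exp(-3·t), nous prenons 2 dérivées. En dérivant la vitesse, nous obtenons l'accélération: a(t) = 72·exp(-3·t). La dérivée de l'accélération donne le jerk: j(t) = -216·exp(-3·t). De l'équation du jerk j(t) = -216·exp(-3·t), nous substituons t = log(4)/3 pour obtenir j = -54.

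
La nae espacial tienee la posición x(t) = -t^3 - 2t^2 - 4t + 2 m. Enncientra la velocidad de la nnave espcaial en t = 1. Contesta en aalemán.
Wir müssen unsere Gleichung für die Position x(t) = -t^3 - 2·t^2 - 4·t + 2 1-mal ableiten. Mit d/dt von x(t) finden wir v(t) = -3·t^2 - 4·t - 4. Mit v(t) = -3·t^2 - 4·t - 4 und Einsetzen von t = 1, finden wir v = -11.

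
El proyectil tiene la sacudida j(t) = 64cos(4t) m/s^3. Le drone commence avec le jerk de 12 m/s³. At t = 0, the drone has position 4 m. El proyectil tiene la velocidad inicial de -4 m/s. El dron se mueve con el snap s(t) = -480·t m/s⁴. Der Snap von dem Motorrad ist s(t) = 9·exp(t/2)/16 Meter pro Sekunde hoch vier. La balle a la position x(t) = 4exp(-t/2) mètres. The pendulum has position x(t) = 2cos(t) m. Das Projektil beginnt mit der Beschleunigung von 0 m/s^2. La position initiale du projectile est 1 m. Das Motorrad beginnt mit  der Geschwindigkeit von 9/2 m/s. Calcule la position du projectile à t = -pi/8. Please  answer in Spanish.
Para resolver esto, necesitamos tomar 3 antiderivadas de nuestra ecuación de la sacudida j(t) = 64·cos(4·t). Tomando ∫j(t)dt y aplicando a(0) = 0, encontramos a(t) = 16·sin(4·t). La antiderivada de la aceleración es la velocidad. Usando v(0) = -4, obtenemos v(t) = -4·cos(4·t). La antiderivada de la velocidad es la posición. Usando x(0) = 1, obtenemos x(t) = 1 - sin(4·t). De la ecuación de la posición x(t) = 1 - sin(4·t), sustituimos t = -pi/8 para obtener x = 2.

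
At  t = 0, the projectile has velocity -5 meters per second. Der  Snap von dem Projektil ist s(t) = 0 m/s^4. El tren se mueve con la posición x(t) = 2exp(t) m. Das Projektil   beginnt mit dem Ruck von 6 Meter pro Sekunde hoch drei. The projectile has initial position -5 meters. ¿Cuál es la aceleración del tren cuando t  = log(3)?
Para resolver esto, necesitamos tomar 2 derivadas de nuestra ecuación de la posición x(t) = 2·exp(t). Derivando la posición, obtenemos la velocidad: v(t) = 2·exp(t). La derivada de la velocidad da la aceleración: a(t) = 2·exp(t). De la ecuación de la aceleración a(t) = 2·exp(t), sustituimos t = log(3) para obtener a = 6.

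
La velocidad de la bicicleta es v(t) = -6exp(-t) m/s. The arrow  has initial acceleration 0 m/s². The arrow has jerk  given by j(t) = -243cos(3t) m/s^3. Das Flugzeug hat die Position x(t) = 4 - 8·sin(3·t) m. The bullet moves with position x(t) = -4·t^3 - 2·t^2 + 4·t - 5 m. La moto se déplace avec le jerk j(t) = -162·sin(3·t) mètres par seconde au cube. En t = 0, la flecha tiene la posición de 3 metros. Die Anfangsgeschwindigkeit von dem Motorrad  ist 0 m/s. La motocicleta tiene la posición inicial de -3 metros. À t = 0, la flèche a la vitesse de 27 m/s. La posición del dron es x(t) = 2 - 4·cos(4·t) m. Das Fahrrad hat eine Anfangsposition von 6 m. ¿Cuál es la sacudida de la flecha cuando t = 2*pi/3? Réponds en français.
De l'équation du jerk j(t) = -243·cos(3·t), nous substituons t = 2*pi/3 pour obtenir j = -243.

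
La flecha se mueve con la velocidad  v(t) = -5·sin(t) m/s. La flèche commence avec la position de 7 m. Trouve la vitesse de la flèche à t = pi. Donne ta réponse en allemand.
Aus der Gleichung für die Geschwindigkeit v(t) = -5·sin(t), setzen wir t = pi ein und erhalten v = 0.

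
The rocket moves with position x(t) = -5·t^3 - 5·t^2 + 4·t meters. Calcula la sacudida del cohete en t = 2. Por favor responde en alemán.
Ausgehend von der Position x(t) = -5·t^3 - 5·t^2 + 4·t, nehmen wir 3 Ableitungen. Die Ableitung von der Position ergibt die Geschwindigkeit: v(t) = -15·t^2 - 10·t + 4. Durch Ableiten von der Geschwindigkeit erhalten wir die Beschleunigung: a(t) = -30·t - 10. Durch Ableiten von der Beschleunigung erhalten wir den Ruck: j(t) = -30. Aus der Gleichung für den Ruck j(t) = -30, setzen wir t = 2 ein und erhalten j = -30.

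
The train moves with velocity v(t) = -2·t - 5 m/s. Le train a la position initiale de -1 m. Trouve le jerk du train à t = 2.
Nous devons dériver notre équation de la vitesse v(t) = -2·t - 5 2 fois. En dérivant la vitesse, nous obtenons l'accélération: a(t) = -2. En dérivant l'accélération, nous obtenons le jerk: j(t) = 0. Nous avons le jerk j(t) = 0. En substituant t = 2: j(2) = 0.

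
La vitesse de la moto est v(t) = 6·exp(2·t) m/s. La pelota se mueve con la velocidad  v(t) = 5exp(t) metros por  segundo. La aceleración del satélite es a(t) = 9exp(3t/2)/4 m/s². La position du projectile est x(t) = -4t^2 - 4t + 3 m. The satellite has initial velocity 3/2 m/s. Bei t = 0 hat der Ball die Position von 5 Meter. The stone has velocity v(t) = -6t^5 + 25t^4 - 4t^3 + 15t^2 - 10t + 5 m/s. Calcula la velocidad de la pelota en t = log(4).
Tenemos la velocidad v(t) = 5·exp(t). Sustituyendo t = log(4): v(log(4)) = 20.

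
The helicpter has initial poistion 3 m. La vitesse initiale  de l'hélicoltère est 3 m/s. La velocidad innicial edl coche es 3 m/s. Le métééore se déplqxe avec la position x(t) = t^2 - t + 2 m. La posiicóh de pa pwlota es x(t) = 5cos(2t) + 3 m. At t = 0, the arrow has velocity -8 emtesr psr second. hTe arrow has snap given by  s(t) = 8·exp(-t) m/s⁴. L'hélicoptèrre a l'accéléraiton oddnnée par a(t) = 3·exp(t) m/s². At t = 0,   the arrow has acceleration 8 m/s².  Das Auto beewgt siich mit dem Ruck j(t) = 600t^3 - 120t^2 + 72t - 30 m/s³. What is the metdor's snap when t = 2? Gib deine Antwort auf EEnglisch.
To solve this, we need to take 4 derivatives of our position equation x(t) = t^2 - t + 2. The derivative of position gives velocity: v(t) = 2·t - 1. Differentiating velocity, we get acceleration: a(t) = 2. The derivative of acceleration gives jerk: j(t) = 0. Differentiating jerk, we get snap: s(t) = 0. Using s(t) = 0 and substituting t = 2, we find s = 0.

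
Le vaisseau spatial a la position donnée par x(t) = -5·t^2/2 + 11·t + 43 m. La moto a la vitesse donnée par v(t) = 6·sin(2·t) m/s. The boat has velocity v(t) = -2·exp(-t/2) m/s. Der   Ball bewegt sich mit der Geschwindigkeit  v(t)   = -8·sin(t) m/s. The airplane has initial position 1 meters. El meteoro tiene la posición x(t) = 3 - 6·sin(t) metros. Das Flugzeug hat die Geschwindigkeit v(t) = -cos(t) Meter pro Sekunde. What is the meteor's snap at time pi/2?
We must differentiate our position equation x(t) = 3 - 6·sin(t) 4 times. Taking d/dt of x(t), we find v(t) = -6·cos(t). Differentiating velocity, we get acceleration: a(t) = 6·sin(t). Taking d/dt of a(t), we find j(t) = 6·cos(t). Taking d/dt of j(t), we find s(t) = -6·sin(t). We have snap s(t) = -6·sin(t). Substituting t = pi/2: s(pi/2) = -6.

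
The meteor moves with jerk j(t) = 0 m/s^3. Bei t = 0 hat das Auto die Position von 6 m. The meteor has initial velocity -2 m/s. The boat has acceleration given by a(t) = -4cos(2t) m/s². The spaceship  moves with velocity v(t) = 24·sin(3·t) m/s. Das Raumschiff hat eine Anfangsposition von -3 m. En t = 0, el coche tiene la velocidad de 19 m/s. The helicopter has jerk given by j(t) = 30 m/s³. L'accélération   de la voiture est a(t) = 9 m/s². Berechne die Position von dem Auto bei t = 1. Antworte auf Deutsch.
Wir müssen die Stammfunktion unserer Gleichung für die Beschleunigung a(t) = 9 2-mal finden. Durch Integration von der Beschleunigung und Verwendung der Anfangsbedingung v(0) = 19, erhalten wir v(t) = 9·t + 19. Das Integral von der Geschwindigkeit, mit x(0) = 6, ergibt die Position: x(t) = 9·t^2/2 + 19·t + 6. Wir haben die Position x(t) = 9·t^2/2 + 19·t + 6. Durch Einsetzen von t = 1: x(1) = 59/2.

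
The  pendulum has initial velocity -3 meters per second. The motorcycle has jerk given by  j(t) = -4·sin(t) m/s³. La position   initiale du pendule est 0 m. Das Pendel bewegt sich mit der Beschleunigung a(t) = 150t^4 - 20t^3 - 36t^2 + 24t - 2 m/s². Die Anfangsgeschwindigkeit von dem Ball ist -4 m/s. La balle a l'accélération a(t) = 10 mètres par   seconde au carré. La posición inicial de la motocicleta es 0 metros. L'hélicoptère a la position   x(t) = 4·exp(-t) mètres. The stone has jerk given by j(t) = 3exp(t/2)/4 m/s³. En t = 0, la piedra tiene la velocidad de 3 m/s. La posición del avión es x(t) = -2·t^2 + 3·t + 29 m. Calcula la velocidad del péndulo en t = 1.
Necesitamos integrar nuestra ecuación de la aceleración a(t) = 150·t^4 - 20·t^3 - 36·t^2 + 24·t - 2 1 vez. La integral de la aceleración, con v(0) = -3, da la velocidad: v(t) = 30·t^5 - 5·t^4 - 12·t^3 + 12·t^2 - 2·t - 3. Tenemos la velocidad v(t) = 30·t^5 - 5·t^4 - 12·t^3 + 12·t^2 - 2·t - 3. Sustituyendo t = 1: v(1) = 20.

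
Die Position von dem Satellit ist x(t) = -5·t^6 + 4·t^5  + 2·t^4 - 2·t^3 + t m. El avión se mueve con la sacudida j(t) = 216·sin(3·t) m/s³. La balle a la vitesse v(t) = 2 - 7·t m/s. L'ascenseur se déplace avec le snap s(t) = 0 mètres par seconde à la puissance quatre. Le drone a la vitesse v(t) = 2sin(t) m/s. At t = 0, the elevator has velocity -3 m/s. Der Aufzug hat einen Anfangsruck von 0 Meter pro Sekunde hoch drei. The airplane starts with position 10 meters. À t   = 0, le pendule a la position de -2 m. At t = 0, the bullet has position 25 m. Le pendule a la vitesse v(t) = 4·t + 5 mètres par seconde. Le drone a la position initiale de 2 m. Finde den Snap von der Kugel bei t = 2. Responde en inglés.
We must differentiate our velocity equation v(t) = 2 - 7·t 3 times. The derivative of velocity gives acceleration: a(t) = -7. Taking d/dt of a(t), we find j(t) = 0. Differentiating jerk, we get snap: s(t) = 0. We have snap s(t) = 0. Substituting t = 2: s(2) = 0.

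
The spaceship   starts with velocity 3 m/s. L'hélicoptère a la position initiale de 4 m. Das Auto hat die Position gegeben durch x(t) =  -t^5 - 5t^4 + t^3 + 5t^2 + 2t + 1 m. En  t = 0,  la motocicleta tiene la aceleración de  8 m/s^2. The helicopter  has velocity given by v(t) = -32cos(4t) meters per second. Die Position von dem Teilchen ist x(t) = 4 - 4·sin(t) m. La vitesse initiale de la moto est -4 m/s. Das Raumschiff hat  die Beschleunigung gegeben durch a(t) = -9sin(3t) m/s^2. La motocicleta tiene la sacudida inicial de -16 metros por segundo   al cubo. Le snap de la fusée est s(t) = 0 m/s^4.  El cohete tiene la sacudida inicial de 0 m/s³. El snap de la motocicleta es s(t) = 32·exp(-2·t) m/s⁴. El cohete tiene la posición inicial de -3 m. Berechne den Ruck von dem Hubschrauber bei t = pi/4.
Um dies zu lösen, müssen wir 2 Ableitungen unserer Gleichung für die Geschwindigkeit v(t) = -32·cos(4·t) nehmen. Durch Ableiten von der Geschwindigkeit erhalten wir die Beschleunigung: a(t) = 128·sin(4·t). Mit d/dt von a(t) finden wir j(t) = 512·cos(4·t). Aus der Gleichung für den Ruck j(t) = 512·cos(4·t), setzen wir t = pi/4 ein und erhalten j = -512.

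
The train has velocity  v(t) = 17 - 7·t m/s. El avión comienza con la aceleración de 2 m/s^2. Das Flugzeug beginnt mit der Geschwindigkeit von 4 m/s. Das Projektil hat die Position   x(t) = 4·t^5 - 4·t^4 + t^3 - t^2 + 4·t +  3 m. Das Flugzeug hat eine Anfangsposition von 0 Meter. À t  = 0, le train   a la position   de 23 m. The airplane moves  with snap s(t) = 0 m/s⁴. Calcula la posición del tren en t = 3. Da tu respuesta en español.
Necesitamos integrar nuestra ecuación de la velocidad v(t) = 17 - 7·t 1 vez. Tomando ∫v(t)dt y aplicando x(0) = 23, encontramos x(t) = -7·t^2/2 + 17·t + 23. Usando x(t) = -7·t^2/2 + 17·t + 23 y sustituyendo t = 3, encontramos x = 85/2.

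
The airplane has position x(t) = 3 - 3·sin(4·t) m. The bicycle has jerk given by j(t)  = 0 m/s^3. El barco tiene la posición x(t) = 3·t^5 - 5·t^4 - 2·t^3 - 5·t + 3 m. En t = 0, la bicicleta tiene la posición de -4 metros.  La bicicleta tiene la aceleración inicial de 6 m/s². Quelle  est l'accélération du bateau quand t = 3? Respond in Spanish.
Partiendo de la posición x(t) = 3·t^5 - 5·t^4 - 2·t^3 - 5·t + 3, tomamos 2 derivadas. Derivando la posición, obtenemos la velocidad: v(t) = 15·t^4 - 20·t^3 - 6·t^2 - 5. La derivada de la velocidad da la aceleración: a(t) = 60·t^3 - 60·t^2 - 12·t. De la ecuación de la aceleración a(t) = 60·t^3 - 60·t^2 - 12·t, sustituimos t = 3 para obtener a = 1044.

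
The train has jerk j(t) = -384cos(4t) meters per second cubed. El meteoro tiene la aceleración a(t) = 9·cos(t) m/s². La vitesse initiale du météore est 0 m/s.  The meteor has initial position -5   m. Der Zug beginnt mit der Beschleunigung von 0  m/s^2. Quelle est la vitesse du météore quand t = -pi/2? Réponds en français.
Pour résoudre ceci, nous devons prendre 1 primitive de notre équation de l'accélération a(t) = 9·cos(t). En intégrant l'accélération et en utilisant la condition initiale v(0) = 0, nous obtenons v(t) = 9·sin(t). En utilisant v(t) = 9·sin(t) et en substituant t = -pi/2, nous trouvons v = -9.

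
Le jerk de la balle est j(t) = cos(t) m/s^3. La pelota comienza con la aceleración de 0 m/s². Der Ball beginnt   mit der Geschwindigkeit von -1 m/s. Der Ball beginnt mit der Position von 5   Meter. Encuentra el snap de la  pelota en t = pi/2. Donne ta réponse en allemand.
Um dies zu lösen, müssen wir 1 Ableitung unserer Gleichung für den Ruck j(t) = cos(t) nehmen. Durch Ableiten von dem Ruck erhalten wir den Snap: s(t) = -sin(t). Mit s(t) = -sin(t) und Einsetzen von t = pi/2, finden wir s = -1.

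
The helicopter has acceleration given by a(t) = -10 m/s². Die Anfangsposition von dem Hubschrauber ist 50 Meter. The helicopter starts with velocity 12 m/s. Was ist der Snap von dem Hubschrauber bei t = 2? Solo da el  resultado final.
Der Snap bei t = 2 ist s = 0.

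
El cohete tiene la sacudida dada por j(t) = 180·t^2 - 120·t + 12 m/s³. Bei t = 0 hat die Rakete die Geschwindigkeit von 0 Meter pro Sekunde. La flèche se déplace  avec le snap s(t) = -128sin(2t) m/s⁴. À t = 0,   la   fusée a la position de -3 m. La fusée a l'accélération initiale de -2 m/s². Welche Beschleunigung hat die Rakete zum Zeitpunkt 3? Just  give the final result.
Die Antwort ist 1114.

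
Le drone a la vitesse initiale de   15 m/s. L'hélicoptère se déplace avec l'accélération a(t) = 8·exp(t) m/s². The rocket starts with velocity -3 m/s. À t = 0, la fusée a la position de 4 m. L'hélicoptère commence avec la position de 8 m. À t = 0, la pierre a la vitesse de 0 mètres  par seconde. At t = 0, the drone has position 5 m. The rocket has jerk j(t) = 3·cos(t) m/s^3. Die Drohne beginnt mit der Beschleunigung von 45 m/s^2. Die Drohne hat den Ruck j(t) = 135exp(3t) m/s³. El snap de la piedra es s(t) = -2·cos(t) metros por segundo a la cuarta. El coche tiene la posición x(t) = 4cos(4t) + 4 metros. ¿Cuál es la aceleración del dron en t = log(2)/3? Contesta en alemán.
Um dies zu lösen, müssen wir 1 Integral unserer Gleichung für den Ruck j(t) = 135·exp(3·t) finden. Durch Integration von dem Ruck und Verwendung der Anfangsbedingung a(0) = 45, erhalten wir a(t) = 45·exp(3·t). Aus der Gleichung für die Beschleunigung a(t) = 45·exp(3·t), setzen wir t = log(2)/3 ein und erhalten a = 90.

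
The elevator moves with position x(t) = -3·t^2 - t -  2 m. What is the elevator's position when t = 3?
From the given position equation x(t) = -3·t^2 - t - 2, we substitute t = 3 to get x = -32.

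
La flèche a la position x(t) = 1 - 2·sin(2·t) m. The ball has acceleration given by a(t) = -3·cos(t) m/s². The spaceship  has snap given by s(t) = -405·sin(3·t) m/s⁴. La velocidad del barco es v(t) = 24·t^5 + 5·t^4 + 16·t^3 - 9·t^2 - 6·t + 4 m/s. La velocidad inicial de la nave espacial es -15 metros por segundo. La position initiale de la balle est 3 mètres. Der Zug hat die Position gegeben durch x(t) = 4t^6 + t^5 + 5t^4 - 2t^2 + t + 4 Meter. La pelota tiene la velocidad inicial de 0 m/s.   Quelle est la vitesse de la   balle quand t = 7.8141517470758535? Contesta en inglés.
Starting from acceleration a(t) = -3·cos(t), we take 1 integral. Taking ∫a(t)dt and applying v(0) = 0, we find v(t) = -3·sin(t). From the given velocity equation v(t) = -3·sin(t), we substitute t = 7.8141517470758535 to get v = -2.99762068473884.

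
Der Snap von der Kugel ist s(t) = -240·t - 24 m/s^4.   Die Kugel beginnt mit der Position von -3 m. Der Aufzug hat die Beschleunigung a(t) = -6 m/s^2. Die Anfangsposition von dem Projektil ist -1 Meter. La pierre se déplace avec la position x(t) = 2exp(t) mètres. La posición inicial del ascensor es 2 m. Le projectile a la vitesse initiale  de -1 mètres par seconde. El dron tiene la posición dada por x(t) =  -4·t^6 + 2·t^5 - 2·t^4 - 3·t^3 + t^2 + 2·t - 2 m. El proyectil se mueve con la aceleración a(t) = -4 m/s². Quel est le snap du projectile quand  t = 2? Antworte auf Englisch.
To solve this, we need to take 2 derivatives of our acceleration equation a(t) = -4. Differentiating acceleration, we get jerk: j(t) = 0. Differentiating jerk, we get snap: s(t) = 0. Using s(t) = 0 and substituting t = 2, we find s = 0.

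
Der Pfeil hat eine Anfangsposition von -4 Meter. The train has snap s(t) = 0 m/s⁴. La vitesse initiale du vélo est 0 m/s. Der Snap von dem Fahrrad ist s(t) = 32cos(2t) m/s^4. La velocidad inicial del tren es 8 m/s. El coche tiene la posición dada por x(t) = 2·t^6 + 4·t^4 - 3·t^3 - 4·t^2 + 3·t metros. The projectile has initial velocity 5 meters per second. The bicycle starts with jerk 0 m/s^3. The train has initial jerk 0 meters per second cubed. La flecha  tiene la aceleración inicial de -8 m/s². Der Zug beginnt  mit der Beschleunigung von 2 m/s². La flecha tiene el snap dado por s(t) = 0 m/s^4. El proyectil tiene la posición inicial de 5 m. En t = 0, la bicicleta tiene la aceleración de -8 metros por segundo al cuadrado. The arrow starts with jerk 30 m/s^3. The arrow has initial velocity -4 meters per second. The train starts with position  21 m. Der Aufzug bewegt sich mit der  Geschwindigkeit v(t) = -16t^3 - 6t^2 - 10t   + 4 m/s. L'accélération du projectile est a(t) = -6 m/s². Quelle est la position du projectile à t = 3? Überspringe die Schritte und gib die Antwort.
La réponse est -7.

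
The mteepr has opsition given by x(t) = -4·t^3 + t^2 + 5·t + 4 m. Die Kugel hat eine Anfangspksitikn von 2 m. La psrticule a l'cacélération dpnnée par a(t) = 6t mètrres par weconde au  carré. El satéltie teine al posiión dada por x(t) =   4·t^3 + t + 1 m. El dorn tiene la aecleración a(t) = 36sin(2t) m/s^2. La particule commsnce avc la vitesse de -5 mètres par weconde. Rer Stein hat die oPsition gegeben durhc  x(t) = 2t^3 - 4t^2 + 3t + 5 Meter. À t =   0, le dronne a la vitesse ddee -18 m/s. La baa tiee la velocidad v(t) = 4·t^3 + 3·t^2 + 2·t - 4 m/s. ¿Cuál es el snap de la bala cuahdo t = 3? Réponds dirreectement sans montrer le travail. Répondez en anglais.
The snap at t = 3 is s = 24.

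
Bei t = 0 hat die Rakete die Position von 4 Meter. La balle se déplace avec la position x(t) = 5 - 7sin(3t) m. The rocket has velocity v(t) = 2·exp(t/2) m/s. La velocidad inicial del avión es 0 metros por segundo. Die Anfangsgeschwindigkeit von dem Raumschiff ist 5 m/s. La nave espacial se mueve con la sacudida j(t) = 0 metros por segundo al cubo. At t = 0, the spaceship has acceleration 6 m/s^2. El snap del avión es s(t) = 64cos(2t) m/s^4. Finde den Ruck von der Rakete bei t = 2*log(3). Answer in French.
Nous devons dériver notre équation de la vitesse v(t) = 2·exp(t/2) 2 fois. En dérivant la vitesse, nous obtenons l'accélération: a(t) = exp(t/2). En dérivant l'accélération, nous obtenons le jerk: j(t) = exp(t/2)/2. En utilisant j(t) = exp(t/2)/2 et en substituant t = 2*log(3), nous trouvons j = 3/2.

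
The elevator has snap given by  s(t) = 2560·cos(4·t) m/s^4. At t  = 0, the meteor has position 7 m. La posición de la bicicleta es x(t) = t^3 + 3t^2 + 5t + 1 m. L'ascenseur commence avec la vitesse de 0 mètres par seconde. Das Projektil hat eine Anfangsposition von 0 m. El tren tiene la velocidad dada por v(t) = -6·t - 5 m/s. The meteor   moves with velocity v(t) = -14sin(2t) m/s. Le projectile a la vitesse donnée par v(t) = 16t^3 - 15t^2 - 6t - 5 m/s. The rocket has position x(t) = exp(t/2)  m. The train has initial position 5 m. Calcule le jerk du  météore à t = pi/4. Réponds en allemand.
Um dies zu lösen, müssen wir 2 Ableitungen unserer Gleichung für die Geschwindigkeit v(t) = -14·sin(2·t) nehmen. Die Ableitung von der Geschwindigkeit ergibt die Beschleunigung: a(t) = -28·cos(2·t). Mit d/dt von a(t) finden wir j(t) = 56·sin(2·t). Wir haben den Ruck j(t) = 56·sin(2·t). Durch Einsetzen von t = pi/4: j(pi/4) = 56.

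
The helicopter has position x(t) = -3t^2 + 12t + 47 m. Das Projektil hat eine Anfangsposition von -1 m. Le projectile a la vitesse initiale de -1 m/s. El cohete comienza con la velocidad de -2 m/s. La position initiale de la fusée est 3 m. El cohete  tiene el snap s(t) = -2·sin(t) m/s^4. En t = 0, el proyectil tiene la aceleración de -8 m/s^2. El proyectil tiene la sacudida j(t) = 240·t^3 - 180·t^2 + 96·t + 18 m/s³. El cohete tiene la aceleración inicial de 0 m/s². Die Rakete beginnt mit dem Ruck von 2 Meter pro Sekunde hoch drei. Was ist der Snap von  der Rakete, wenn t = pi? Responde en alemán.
Mit s(t) = -2·sin(t) und Einsetzen von t = pi, finden wir s = 0.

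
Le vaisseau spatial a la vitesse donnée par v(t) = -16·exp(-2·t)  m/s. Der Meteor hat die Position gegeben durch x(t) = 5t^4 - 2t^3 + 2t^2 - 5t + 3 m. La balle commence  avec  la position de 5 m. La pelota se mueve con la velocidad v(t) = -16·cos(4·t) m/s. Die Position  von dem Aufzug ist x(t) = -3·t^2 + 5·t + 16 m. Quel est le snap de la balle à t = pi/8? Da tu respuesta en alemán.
Ausgehend von der Geschwindigkeit v(t) = -16·cos(4·t), nehmen wir 3 Ableitungen. Mit d/dt von v(t) finden wir a(t) = 64·sin(4·t). Die Ableitung von der Beschleunigung ergibt den Ruck: j(t) = 256·cos(4·t). Mit d/dt von j(t) finden wir s(t) = -1024·sin(4·t). Aus der Gleichung für den Snap s(t) = -1024·sin(4·t), setzen wir t = pi/8 ein und erhalten s = -1024.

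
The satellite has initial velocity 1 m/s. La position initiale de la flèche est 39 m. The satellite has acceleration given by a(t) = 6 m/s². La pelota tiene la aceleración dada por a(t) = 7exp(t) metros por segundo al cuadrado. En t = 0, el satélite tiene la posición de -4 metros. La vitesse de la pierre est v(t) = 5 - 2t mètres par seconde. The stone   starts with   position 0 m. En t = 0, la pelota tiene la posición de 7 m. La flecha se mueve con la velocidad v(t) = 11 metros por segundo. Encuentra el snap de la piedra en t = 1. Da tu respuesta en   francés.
En partant de la vitesse v(t) = 5 - 2·t, nous prenons 3 dérivées. En prenant d/dt de v(t), nous trouvons a(t) = -2. La dérivée de l'accélération donne le jerk: j(t) = 0. En dérivant le jerk, nous obtenons le snap: s(t) = 0. En utilisant s(t) = 0 et en substituant t = 1, nous trouvons s = 0.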